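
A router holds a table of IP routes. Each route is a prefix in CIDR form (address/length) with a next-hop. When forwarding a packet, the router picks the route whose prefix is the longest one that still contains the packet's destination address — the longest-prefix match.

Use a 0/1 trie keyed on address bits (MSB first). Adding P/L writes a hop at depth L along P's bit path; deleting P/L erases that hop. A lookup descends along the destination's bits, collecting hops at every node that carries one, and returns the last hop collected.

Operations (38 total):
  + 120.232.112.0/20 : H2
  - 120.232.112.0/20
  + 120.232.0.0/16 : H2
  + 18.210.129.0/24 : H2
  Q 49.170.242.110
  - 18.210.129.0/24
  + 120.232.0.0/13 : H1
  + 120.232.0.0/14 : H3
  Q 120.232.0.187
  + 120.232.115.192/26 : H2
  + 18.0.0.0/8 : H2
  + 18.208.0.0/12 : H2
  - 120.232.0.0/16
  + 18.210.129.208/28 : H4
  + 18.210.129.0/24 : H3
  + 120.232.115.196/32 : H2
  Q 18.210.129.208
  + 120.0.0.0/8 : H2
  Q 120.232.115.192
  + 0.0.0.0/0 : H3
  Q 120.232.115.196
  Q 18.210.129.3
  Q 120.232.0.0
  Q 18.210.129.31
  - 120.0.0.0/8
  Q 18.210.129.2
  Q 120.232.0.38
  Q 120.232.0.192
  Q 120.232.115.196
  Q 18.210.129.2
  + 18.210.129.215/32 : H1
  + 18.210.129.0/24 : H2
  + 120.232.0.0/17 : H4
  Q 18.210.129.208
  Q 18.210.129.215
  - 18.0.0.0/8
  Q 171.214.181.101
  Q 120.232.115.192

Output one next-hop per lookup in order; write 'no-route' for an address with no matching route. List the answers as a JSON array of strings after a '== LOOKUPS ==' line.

Apply in order:
  add 120.232.112.0/20 -> H2 at depth 20
  del 120.232.112.0/20 (clear depth 20)
  add 120.232.0.0/16 -> H2 at depth 16
  add 18.210.129.0/24 -> H2 at depth 24
  lookup 49.170.242.110: bits 00 walk d0:-→d1:-→d2:- -> no-route
  del 18.210.129.0/24 (clear depth 24)
  add 120.232.0.0/13 -> H1 at depth 13
  add 120.232.0.0/14 -> H3 at depth 14
  lookup 120.232.0.187: bits 01111000111010000 walk d0:-→d1:-→d2:-→d3:-→d4:-→d5:-→d6:-→d7:-→d8:-→d9:-→d10:-→d11:-→d12:-→d13:H1→d14:H3→d15:-→d16:H2→d17:- -> H2
  add 120.232.115.192/26 -> H2 at depth 26
  add 18.0.0.0/8 -> H2 at depth 8
  add 18.208.0.0/12 -> H2 at depth 12
  del 120.232.0.0/16 (clear depth 16)
  add 18.210.129.208/28 -> H4 at depth 28
  add 18.210.129.0/24 -> H3 at depth 24
  add 120.232.115.196/32 -> H2 at depth 32
  lookup 18.210.129.208: bits 0001001011010010100000011101 walk d0:-→d1:-→d2:-→d3:-→d4:-→d5:-→d6:-→d7:-→d8:H2→d9:-→d10:-→d11:-→d12:H2→d13:-→d14:-→d15:-→d16:-→d17:-→d18:-→d19:-→d20:-→d21:-→d22:-→d23:-→d24:H3→d25:-→d26:-→d27:-→d28:H4 -> H4
  add 120.0.0.0/8 -> H2 at depth 8
  lookup 120.232.115.192: bits 01111000111010000111001111000 walk d0:-→d1:-→d2:-→d3:-→d4:-→d5:-→d6:-→d7:-→d8:H2→d9:-→d10:-→d11:-→d12:-→d13:H1→d14:H3→d15:-→d16:-→d17:-→d18:-→d19:-→d20:-→d21:-→d22:-→d23:-→d24:-→d25:-→d26:H2→d27:-→d28:-→d29:- -> H2
  add 0.0.0.0/0 -> H3 at depth 0
  lookup 120.232.115.196: bits 01111000111010000111001111000100 walk d0:H3→d1:-→d2:-→d3:-→d4:-→d5:-→d6:-→d7:-→d8:H2→d9:-→d10:-→d11:-→d12:-→d13:H1→d14:H3→d15:-→d16:-→d17:-→d18:-→d19:-→d20:-→d21:-→d22:-→d23:-→d24:-→d25:-→d26:H2→d27:-→d28:-→d29:-→d30:-→d31:-→d32:H2 -> H2
  lookup 18.210.129.3: bits 000100101101001010000001 walk d0:H3→d1:-→d2:-→d3:-→d4:-→d5:-→d6:-→d7:-→d8:H2→d9:-→d10:-→d11:-→d12:H2→d13:-→d14:-→d15:-→d16:-→d17:-→d18:-→d19:-→d20:-→d21:-→d22:-→d23:-→d24:H3 -> H3
  lookup 120.232.0.0: bits 01111000111010000 walk d0:H3→d1:-→d2:-→d3:-→d4:-→d5:-→d6:-→d7:-→d8:H2→d9:-→d10:-→d11:-→d12:-→d13:H1→d14:H3→d15:-→d16:-→d17:- -> H3
  lookup 18.210.129.31: bits 000100101101001010000001 walk d0:H3→d1:-→d2:-→d3:-→d4:-→d5:-→d6:-→d7:-→d8:H2→d9:-→d10:-→d11:-→d12:H2→d13:-→d14:-→d15:-→d16:-→d17:-→d18:-→d19:-→d20:-→d21:-→d22:-→d23:-→d24:H3 -> H3
  del 120.0.0.0/8 (clear depth 8)
  lookup 18.210.129.2: bits 000100101101001010000001 walk d0:H3→d1:-→d2:-→d3:-→d4:-→d5:-→d6:-→d7:-→d8:H2→d9:-→d10:-→d11:-→d12:H2→d13:-→d14:-→d15:-→d16:-→d17:-→d18:-→d19:-→d20:-→d21:-→d22:-→d23:-→d24:H3 -> H3
  lookup 120.232.0.38: bits 01111000111010000 walk d0:H3→d1:-→d2:-→d3:-→d4:-→d5:-→d6:-→d7:-→d8:-→d9:-→d10:-→d11:-→d12:-→d13:H1→d14:H3→d15:-→d16:-→d17:- -> H3
  lookup 120.232.0.192: bits 01111000111010000 walk d0:H3→d1:-→d2:-→d3:-→d4:-→d5:-→d6:-→d7:-→d8:-→d9:-→d10:-→d11:-→d12:-→d13:H1→d14:H3→d15:-→d16:-→d17:- -> H3
  lookup 120.232.115.196: bits 01111000111010000111001111000100 walk d0:H3→d1:-→d2:-→d3:-→d4:-→d5:-→d6:-→d7:-→d8:-→d9:-→d10:-→d11:-→d12:-→d13:H1→d14:H3→d15:-→d16:-→d17:-→d18:-→d19:-→d20:-→d21:-→d22:-→d23:-→d24:-→d25:-→d26:H2→d27:-→d28:-→d29:-→d30:-→d31:-→d32:H2 -> H2
  lookup 18.210.129.2: bits 000100101101001010000001 walk d0:H3→d1:-→d2:-→d3:-→d4:-→d5:-→d6:-→d7:-→d8:H2→d9:-→d10:-→d11:-→d12:H2→d13:-→d14:-→d15:-→d16:-→d17:-→d18:-→d19:-→d20:-→d21:-→d22:-→d23:-→d24:H3 -> H3
  add 18.210.129.215/32 -> H1 at depth 32
  add 18.210.129.0/24 -> H2 at depth 24
  add 120.232.0.0/17 -> H4 at depth 17
  lookup 18.210.129.208: bits 00010010110100101000000111010 walk d0:H3→d1:-→d2:-→d3:-→d4:-→d5:-→d6:-→d7:-→d8:H2→d9:-→d10:-→d11:-→d12:H2→d13:-→d14:-→d15:-→d16:-→d17:-→d18:-→d19:-→d20:-→d21:-→d22:-→d23:-→d24:H2→d25:-→d26:-→d27:-→d28:H4→d29:- -> H4
  lookup 18.210.129.215: bits 00010010110100101000000111010111 walk d0:H3→d1:-→d2:-→d3:-→d4:-→d5:-→d6:-→d7:-→d8:H2→d9:-→d10:-→d11:-→d12:H2→d13:-→d14:-→d15:-→d16:-→d17:-→d18:-→d19:-→d20:-→d21:-→d22:-→d23:-→d24:H2→d25:-→d26:-→d27:-→d28:H4→d29:-→d30:-→d31:-→d32:H1 -> H1
  del 18.0.0.0/8 (clear depth 8)
  lookup 171.214.181.101: bits ε walk d0:H3 -> H3
  lookup 120.232.115.192: bits 01111000111010000111001111000 walk d0:H3→d1:-→d2:-→d3:-→d4:-→d5:-→d6:-→d7:-→d8:-→d9:-→d10:-→d11:-→d12:-→d13:H1→d14:H3→d15:-→d16:-→d17:H4→d18:-→d19:-→d20:-→d21:-→d22:-→d23:-→d24:-→d25:-→d26:H2→d27:-→d28:-→d29:- -> H2

== LOOKUPS ==
["no-route","H2","H4","H2","H2","H3","H3","H3","H3","H3","H3","H2","H3","H4","H1","H3","H2"]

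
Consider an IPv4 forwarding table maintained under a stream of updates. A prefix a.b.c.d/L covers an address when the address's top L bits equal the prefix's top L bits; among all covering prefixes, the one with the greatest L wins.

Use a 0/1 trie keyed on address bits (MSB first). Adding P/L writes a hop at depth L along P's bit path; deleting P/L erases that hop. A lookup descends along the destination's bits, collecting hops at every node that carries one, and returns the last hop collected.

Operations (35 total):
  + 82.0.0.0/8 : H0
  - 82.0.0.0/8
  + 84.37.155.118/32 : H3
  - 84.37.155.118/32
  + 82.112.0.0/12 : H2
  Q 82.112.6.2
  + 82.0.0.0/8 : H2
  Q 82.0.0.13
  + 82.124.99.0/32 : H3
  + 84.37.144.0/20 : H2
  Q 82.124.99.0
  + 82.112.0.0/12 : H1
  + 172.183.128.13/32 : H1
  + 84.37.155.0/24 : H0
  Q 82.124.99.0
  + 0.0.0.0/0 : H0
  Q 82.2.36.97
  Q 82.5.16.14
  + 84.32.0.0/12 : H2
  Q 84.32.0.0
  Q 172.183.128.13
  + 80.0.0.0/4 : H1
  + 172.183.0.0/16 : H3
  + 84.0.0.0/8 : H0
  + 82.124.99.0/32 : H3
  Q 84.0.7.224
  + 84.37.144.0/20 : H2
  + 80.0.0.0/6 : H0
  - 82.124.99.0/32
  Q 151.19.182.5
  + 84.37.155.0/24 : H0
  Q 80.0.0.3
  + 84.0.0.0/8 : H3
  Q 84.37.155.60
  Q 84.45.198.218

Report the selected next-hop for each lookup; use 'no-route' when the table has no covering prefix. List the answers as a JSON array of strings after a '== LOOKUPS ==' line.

Trace:
  add 82.0.0.0/8 -> H0 at depth 8
  del 82.0.0.0/8 (clear depth 8)
  add 84.37.155.118/32 -> H3 at depth 32
  del 84.37.155.118/32 (clear depth 32)
  add 82.112.0.0/12 -> H2 at depth 12
  lookup 82.112.6.2: bits 010100100111 walk d0:-→d1:-→d2:-→d3:-→d4:-→d5:-→d6:-→d7:-→d8:-→d9:-→d10:-→d11:-→d12:H2 -> H2
  add 82.0.0.0/8 -> H2 at depth 8
  lookup 82.0.0.13: bits 010100100 walk d0:-→d1:-→d2:-→d3:-→d4:-→d5:-→d6:-→d7:-→d8:H2→d9:- -> H2
  add 82.124.99.0/32 -> H3 at depth 32
  add 84.37.144.0/20 -> H2 at depth 20
  lookup 82.124.99.0: bits 01010010011111000110001100000000 walk d0:-→d1:-→d2:-→d3:-→d4:-→d5:-→d6:-→d7:-→d8:H2→d9:-→d10:-→d11:-→d12:H2→d13:-→d14:-→d15:-→d16:-→d17:-→d18:-→d19:-→d20:-→d21:-→d22:-→d23:-→d24:-→d25:-→d26:-→d27:-→d28:-→d29:-→d30:-→d31:-→d32:H3 -> H3
  add 82.112.0.0/12 -> H1 at depth 12
  add 172.183.128.13/32 -> H1 at depth 32
  add 84.37.155.0/24 -> H0 at depth 24
  lookup 82.124.99.0: bits 01010010011111000110001100000000 walk d0:-→d1:-→d2:-→d3:-→d4:-→d5:-→d6:-→d7:-→d8:H2→d9:-→d10:-→d11:-→d12:H1→d13:-→d14:-→d15:-→d16:-→d17:-→d18:-→d19:-→d20:-→d21:-→d22:-→d23:-→d24:-→d25:-→d26:-→d27:-→d28:-→d29:-→d30:-→d31:-→d32:H3 -> H3
  add 0.0.0.0/0 -> H0 at depth 0
  lookup 82.2.36.97: bits 010100100 walk d0:H0→d1:-→d2:-→d3:-→d4:-→d5:-→d6:-→d7:-→d8:H2→d9:- -> H2
  lookup 82.5.16.14: bits 010100100 walk d0:H0→d1:-→d2:-→d3:-→d4:-→d5:-→d6:-→d7:-→d8:H2→d9:- -> H2
  add 84.32.0.0/12 -> H2 at depth 12
  lookup 84.32.0.0: bits 0101010000100 walk d0:H0→d1:-→d2:-→d3:-→d4:-→d5:-→d6:-→d7:-→d8:-→d9:-→d10:-→d11:-→d12:H2→d13:- -> H2
  lookup 172.183.128.13: bits 10101100101101111000000000001101 walk d0:H0→d1:-→d2:-→d3:-→d4:-→d5:-→d6:-→d7:-→d8:-→d9:-→d10:-→d11:-→d12:-→d13:-→d14:-→d15:-→d16:-→d17:-→d18:-→d19:-→d20:-→d21:-→d22:-→d23:-→d24:-→d25:-→d26:-→d27:-→d28:-→d29:-→d30:-→d31:-→d32:H1 -> H1
  add 80.0.0.0/4 -> H1 at depth 4
  add 172.183.0.0/16 -> H3 at depth 16
  add 84.0.0.0/8 -> H0 at depth 8
  add 82.124.99.0/32 -> H3 at depth 32
  lookup 84.0.7.224: bits 0101010000 walk d0:H0→d1:-→d2:-→d3:-→d4:H1→d5:-→d6:-→d7:-→d8:H0→d9:-→d10:- -> H0
  add 84.37.144.0/20 -> H2 at depth 20
  add 80.0.0.0/6 -> H0 at depth 6
  del 82.124.99.0/32 (clear depth 32)
  lookup 151.19.182.5: bits 10 walk d0:H0→d1:-→d2:- -> H0
  add 84.37.155.0/24 -> H0 at depth 24
  lookup 80.0.0.3: bits 010100 walk d0:H0→d1:-→d2:-→d3:-→d4:H1→d5:-→d6:H0 -> H0
  add 84.0.0.0/8 -> H3 at depth 8
  lookup 84.37.155.60: bits 0101010000100101100110110 walk d0:H0→d1:-→d2:-→d3:-→d4:H1→d5:-→d6:-→d7:-→d8:H3→d9:-→d10:-→d11:-→d12:H2→d13:-→d14:-→d15:-→d16:-→d17:-→d18:-→d19:-→d20:H2→d21:-→d22:-→d23:-→d24:H0→d25:- -> H0
  lookup 84.45.198.218: bits 010101000010 walk d0:H0→d1:-→d2:-→d3:-→d4:H1→d5:-→d6:-→d7:-→d8:H3→d9:-→d10:-→d11:-→d12:H2 -> H2

== LOOKUPS ==
["H2","H2","H3","H3","H2","H2","H2","H1","H0","H0","H0","H0","H2"]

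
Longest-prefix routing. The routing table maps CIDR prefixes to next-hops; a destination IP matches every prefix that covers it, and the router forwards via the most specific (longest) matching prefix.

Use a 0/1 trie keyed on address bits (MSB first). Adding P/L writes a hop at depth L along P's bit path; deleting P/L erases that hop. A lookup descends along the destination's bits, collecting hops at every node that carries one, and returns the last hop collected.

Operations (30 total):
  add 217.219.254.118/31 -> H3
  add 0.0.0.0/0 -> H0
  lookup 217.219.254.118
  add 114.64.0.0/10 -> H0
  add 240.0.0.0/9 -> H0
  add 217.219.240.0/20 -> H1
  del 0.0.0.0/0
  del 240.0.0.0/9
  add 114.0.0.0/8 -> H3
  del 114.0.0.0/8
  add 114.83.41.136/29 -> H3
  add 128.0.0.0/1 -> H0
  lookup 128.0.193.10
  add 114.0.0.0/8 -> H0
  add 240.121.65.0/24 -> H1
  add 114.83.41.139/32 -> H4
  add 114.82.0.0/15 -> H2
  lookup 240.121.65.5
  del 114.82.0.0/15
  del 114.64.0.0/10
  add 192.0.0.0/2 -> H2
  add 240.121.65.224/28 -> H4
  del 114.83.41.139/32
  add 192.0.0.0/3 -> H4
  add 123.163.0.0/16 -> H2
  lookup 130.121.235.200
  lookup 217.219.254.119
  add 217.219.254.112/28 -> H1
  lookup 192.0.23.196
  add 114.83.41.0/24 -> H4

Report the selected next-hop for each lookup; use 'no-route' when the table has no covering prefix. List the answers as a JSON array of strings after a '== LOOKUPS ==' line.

Trace:
  add 217.219.254.118/31 -> H3 at depth 31
  add 0.0.0.0/0 -> H0 at depth 0
  lookup 217.219.254.118: bits 1101100111011011111111100111011 walk d0:H0→d1:-→d2:-→d3:-→d4:-→d5:-→d6:-→d7:-→d8:-→d9:-→d10:-→d11:-→d12:-→d13:-→d14:-→d15:-→d16:-→d17:-→d18:-→d19:-→d20:-→d21:-→d22:-→d23:-→d24:-→d25:-→d26:-→d27:-→d28:-→d29:-→d30:-→d31:H3 -> H3
  add 114.64.0.0/10 -> H0 at depth 10
  add 240.0.0.0/9 -> H0 at depth 9
  add 217.219.240.0/20 -> H1 at depth 20
  del 0.0.0.0/0 (clear depth 0)
  del 240.0.0.0/9 (clear depth 9)
  add 114.0.0.0/8 -> H3 at depth 8
  del 114.0.0.0/8 (clear depth 8)
  add 114.83.41.136/29 -> H3 at depth 29
  add 128.0.0.0/1 -> H0 at depth 1
  lookup 128.0.193.10: bits 1 walk d0:-→d1:H0 -> H0
  add 114.0.0.0/8 -> H0 at depth 8
  add 240.121.65.0/24 -> H1 at depth 24
  add 114.83.41.139/32 -> H4 at depth 32
  add 114.82.0.0/15 -> H2 at depth 15
  lookup 240.121.65.5: bits 111100000111100101000001 walk d0:-→d1:H0→d2:-→d3:-→d4:-→d5:-→d6:-→d7:-→d8:-→d9:-→d10:-→d11:-→d12:-→d13:-→d14:-→d15:-→d16:-→d17:-→d18:-→d19:-→d20:-→d21:-→d22:-→d23:-→d24:H1 -> H1
  del 114.82.0.0/15 (clear depth 15)
  del 114.64.0.0/10 (clear depth 10)
  add 192.0.0.0/2 -> H2 at depth 2
  add 240.121.65.224/28 -> H4 at depth 28
  del 114.83.41.139/32 (clear depth 32)
  add 192.0.0.0/3 -> H4 at depth 3
  add 123.163.0.0/16 -> H2 at depth 16
  lookup 130.121.235.200: bits 1 walk d0:-→d1:H0 -> H0
  lookup 217.219.254.119: bits 1101100111011011111111100111011 walk d0:-→d1:H0→d2:H2→d3:H4→d4:-→d5:-→d6:-→d7:-→d8:-→d9:-→d10:-→d11:-→d12:-→d13:-→d14:-→d15:-→d16:-→d17:-→d18:-→d19:-→d20:H1→d21:-→d22:-→d23:-→d24:-→d25:-→d26:-→d27:-→d28:-→d29:-→d30:-→d31:H3 -> H3
  add 217.219.254.112/28 -> H1 at depth 28
  lookup 192.0.23.196: bits 110 walk d0:-→d1:H0→d2:H2→d3:H4 -> H4
  add 114.83.41.0/24 -> H4 at depth 24

== LOOKUPS ==
["H3","H0","H1","H0","H3","H4"]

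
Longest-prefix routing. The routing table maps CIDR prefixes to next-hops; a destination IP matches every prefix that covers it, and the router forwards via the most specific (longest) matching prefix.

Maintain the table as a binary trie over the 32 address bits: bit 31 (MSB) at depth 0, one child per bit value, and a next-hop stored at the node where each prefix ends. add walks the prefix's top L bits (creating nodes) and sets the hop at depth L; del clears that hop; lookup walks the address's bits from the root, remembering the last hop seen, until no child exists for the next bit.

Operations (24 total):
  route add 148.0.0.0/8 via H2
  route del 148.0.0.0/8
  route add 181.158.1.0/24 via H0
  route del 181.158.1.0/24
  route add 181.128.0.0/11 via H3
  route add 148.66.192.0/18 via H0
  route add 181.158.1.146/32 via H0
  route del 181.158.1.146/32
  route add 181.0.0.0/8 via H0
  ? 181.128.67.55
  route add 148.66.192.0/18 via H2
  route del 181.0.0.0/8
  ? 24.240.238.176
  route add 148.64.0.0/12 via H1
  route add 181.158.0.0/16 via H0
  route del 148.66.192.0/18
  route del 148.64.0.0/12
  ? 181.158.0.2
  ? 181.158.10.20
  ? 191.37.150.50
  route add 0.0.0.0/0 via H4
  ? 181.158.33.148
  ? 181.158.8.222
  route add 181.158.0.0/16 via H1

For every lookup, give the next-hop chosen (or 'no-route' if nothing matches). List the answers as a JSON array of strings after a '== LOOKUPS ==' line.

Trace:
  add 148.0.0.0/8 -> H2 at depth 8
  - 148.0.0.0/8 clear@8
  add 181.158.1.0/24 -> H0 at depth 24
  - 181.158.1.0/24 clear@24
  add 181.128.0.0/11 -> H3 at depth 11
  add 148.66.192.0/18 -> H0 at depth 18
  add 181.158.1.146/32 -> H0 at depth 32
  - 181.158.1.146/32 clear@32
  add 181.0.0.0/8 -> H0 at depth 8
  Q 181.128.67.55: descend 10110101100 ; hops seen [H0,H3] ; pick H3
  add 148.66.192.0/18 -> H2 at depth 18
  - 181.0.0.0/8 clear@8
  Q 24.240.238.176: descend ε ; hops seen [∅] ; pick no-route
  add 148.64.0.0/12 -> H1 at depth 12
  add 181.158.0.0/16 -> H0 at depth 16
  - 148.66.192.0/18 clear@18
  - 148.64.0.0/12 clear@12
  Q 181.158.0.2: descend 10110101100111100000000 ; hops seen [H3,H0] ; pick H0
  Q 181.158.10.20: descend 10110101100111100000 ; hops seen [H3,H0] ; pick H0
  Q 191.37.150.50: descend 1011 ; hops seen [∅] ; pick no-route
  add 0.0.0.0/0 -> H4 at depth 0
  Q 181.158.33.148: descend 101101011001111000 ; hops seen [H4,H3,H0] ; pick H0
  Q 181.158.8.222: descend 10110101100111100000 ; hops seen [H4,H3,H0] ; pick H0
  add 181.158.0.0/16 -> H1 at depth 16

== LOOKUPS ==
["H3","no-route","H0","H0","no-route","H0","H0"]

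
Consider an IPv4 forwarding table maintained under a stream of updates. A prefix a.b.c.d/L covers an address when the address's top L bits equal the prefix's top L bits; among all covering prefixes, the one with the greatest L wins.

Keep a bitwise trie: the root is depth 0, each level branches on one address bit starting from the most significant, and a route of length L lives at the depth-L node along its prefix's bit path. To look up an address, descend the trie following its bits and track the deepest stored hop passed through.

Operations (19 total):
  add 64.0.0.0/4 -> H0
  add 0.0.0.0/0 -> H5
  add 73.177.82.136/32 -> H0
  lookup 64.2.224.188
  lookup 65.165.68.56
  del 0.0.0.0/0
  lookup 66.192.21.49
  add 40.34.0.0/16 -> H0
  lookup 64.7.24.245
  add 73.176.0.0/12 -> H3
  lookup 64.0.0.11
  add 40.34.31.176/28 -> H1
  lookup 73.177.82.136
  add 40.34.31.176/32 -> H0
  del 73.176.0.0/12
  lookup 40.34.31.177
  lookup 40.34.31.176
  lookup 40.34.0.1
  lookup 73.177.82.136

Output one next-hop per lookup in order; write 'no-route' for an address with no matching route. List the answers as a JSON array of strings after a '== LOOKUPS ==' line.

Apply in order:
  + 64.0.0.0/4 (H0) depth=4
  + 0.0.0.0/0 (H5) depth=0
  + 73.177.82.136/32 (H0) depth=32
  Q 64.2.224.188: descend 0100 ; hops seen [H5,H0] ; pick H0
  Q 65.165.68.56: descend 0100 ; hops seen [H5,H0] ; pick H0
  del 0.0.0.0/0 (clear depth 0)
  Q 66.192.21.49: descend 0100 ; hops seen [H0] ; pick H0
  + 40.34.0.0/16 (H0) depth=16
  Q 64.7.24.245: descend 0100 ; hops seen [H0] ; pick H0
  + 73.176.0.0/12 (H3) depth=12
  Q 64.0.0.11: descend 0100 ; hops seen [H0] ; pick H0
  + 40.34.31.176/28 (H1) depth=28
  Q 73.177.82.136: descend 01001001101100010101001010001000 ; hops seen [H0,H3,H0] ; pick H0
  + 40.34.31.176/32 (H0) depth=32
  del 73.176.0.0/12 (clear depth 12)
  Q 40.34.31.177: descend 0010100000100010000111111011000 ; hops seen [H0,H1] ; pick H1
  Q 40.34.31.176: descend 00101000001000100001111110110000 ; hops seen [H0,H1,H0] ; pick H0
  Q 40.34.0.1: descend 0010100000100010000 ; hops seen [H0] ; pick H0
  Q 73.177.82.136: descend 01001001101100010101001010001000 ; hops seen [H0,H0] ; pick H0

== LOOKUPS ==
["H0","H0","H0","H0","H0","H0","H1","H0","H0","H0"]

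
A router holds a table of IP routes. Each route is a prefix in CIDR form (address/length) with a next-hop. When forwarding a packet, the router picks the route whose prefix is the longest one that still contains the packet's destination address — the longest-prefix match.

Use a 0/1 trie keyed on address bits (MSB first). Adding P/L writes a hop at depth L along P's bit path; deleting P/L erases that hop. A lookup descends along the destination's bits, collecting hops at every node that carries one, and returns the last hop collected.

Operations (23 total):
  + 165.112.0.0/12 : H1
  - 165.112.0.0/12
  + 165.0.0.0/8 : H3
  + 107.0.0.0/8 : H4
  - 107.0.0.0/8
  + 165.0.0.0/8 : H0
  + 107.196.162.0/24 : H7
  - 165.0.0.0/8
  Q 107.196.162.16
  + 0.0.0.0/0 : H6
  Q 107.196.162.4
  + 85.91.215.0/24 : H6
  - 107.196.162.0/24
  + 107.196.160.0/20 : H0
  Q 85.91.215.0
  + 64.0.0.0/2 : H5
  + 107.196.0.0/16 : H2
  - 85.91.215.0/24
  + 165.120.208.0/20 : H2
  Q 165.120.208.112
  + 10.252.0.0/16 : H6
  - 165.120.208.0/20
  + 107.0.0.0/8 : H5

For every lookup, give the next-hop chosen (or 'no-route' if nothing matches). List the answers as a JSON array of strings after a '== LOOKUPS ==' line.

Process each operation:
  add 165.112.0.0/12 -> H1 at depth 12
  del 165.112.0.0/12 (clear depth 12)
  add 165.0.0.0/8 -> H3 at depth 8
  add 107.0.0.0/8 -> H4 at depth 8
  del 107.0.0.0/8 (clear depth 8)
  add 165.0.0.0/8 -> H0 at depth 8
  add 107.196.162.0/24 -> H7 at depth 24
  del 165.0.0.0/8 (clear depth 8)
  lookup 107.196.162.16: bits 011010111100010010100010 walk d0:-→d1:-→d2:-→d3:-→d4:-→d5:-→d6:-→d7:-→d8:-→d9:-→d10:-→d11:-→d12:-→d13:-→d14:-→d15:-→d16:-→d17:-→d18:-→d19:-→d20:-→d21:-→d22:-→d23:-→d24:H7 -> H7
  add 0.0.0.0/0 -> H6 at depth 0
  lookup 107.196.162.4: bits 011010111100010010100010 walk d0:H6→d1:-→d2:-→d3:-→d4:-→d5:-→d6:-→d7:-→d8:-→d9:-→d10:-→d11:-→d12:-→d13:-→d14:-→d15:-→d16:-→d17:-→d18:-→d19:-→d20:-→d21:-→d22:-→d23:-→d24:H7 -> H7
  add 85.91.215.0/24 -> H6 at depth 24
  del 107.196.162.0/24 (clear depth 24)
  add 107.196.160.0/20 -> H0 at depth 20
  lookup 85.91.215.0: bits 010101010101101111010111 walk d0:H6→d1:-→d2:-→d3:-→d4:-→d5:-→d6:-→d7:-→d8:-→d9:-→d10:-→d11:-→d12:-→d13:-→d14:-→d15:-→d16:-→d17:-→d18:-→d19:-→d20:-→d21:-→d22:-→d23:-→d24:H6 -> H6
  add 64.0.0.0/2 -> H5 at depth 2
  add 107.196.0.0/16 -> H2 at depth 16
  del 85.91.215.0/24 (clear depth 24)
  add 165.120.208.0/20 -> H2 at depth 20
  lookup 165.120.208.112: bits 10100101011110001101 walk d0:H6→d1:-→d2:-→d3:-→d4:-→d5:-→d6:-→d7:-→d8:-→d9:-→d10:-→d11:-→d12:-→d13:-→d14:-→d15:-→d16:-→d17:-→d18:-→d19:-→d20:H2 -> H2
  add 10.252.0.0/16 -> H6 at depth 16
  del 165.120.208.0/20 (clear depth 20)
  add 107.0.0.0/8 -> H5 at depth 8

== LOOKUPS ==
["H7","H7","H6","H2"]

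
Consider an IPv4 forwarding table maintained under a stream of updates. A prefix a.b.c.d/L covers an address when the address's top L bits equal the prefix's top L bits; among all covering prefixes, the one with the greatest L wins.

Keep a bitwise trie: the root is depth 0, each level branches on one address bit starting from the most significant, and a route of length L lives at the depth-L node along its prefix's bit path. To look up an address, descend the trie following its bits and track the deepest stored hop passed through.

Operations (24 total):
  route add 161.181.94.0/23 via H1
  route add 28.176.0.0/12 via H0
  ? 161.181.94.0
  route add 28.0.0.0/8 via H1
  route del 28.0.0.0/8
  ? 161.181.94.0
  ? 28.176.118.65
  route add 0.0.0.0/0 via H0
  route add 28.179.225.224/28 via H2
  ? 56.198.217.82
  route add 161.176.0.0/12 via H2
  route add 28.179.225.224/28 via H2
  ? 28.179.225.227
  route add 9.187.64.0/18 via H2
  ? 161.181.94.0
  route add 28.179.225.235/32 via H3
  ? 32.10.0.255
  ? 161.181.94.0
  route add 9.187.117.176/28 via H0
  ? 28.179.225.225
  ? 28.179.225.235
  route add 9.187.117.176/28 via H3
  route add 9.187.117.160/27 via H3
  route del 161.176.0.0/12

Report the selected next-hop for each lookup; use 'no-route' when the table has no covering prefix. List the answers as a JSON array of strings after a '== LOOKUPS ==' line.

Trace:
  add 161.181.94.0/23 -> H1 at depth 23
  add 28.176.0.0/12 -> H0 at depth 12
  Q 161.181.94.0: descend 10100001101101010101111 ; hops seen [H1] ; pick H1
  add 28.0.0.0/8 -> H1 at depth 8
  - 28.0.0.0/8 clear@8
  Q 161.181.94.0: descend 10100001101101010101111 ; hops seen [H1] ; pick H1
  Q 28.176.118.65: descend 000111001011 ; hops seen [H0] ; pick H0
  add 0.0.0.0/0 -> H0 at depth 0
  add 28.179.225.224/28 -> H2 at depth 28
  Q 56.198.217.82: descend 00 ; hops seen [H0] ; pick H0
  add 161.176.0.0/12 -> H2 at depth 12
  add 28.179.225.224/28 -> H2 at depth 28
  Q 28.179.225.227: descend 0001110010110011111000011110 ; hops seen [H0,H0,H2] ; pick H2
  add 9.187.64.0/18 -> H2 at depth 18
  Q 161.181.94.0: descend 10100001101101010101111 ; hops seen [H0,H2,H1] ; pick H1
  add 28.179.225.235/32 -> H3 at depth 32
  Q 32.10.0.255: descend 00 ; hops seen [H0] ; pick H0
  Q 161.181.94.0: descend 10100001101101010101111 ; hops seen [H0,H2,H1] ; pick H1
  add 9.187.117.176/28 -> H0 at depth 28
  Q 28.179.225.225: descend 0001110010110011111000011110 ; hops seen [H0,H0,H2] ; pick H2
  Q 28.179.225.235: descend 00011100101100111110000111101011 ; hops seen [H0,H0,H2,H3] ; pick H3
  add 9.187.117.176/28 -> H3 at depth 28
  add 9.187.117.160/27 -> H3 at depth 27
  - 161.176.0.0/12 clear@12

== LOOKUPS ==
["H1","H1","H0","H0","H2","H1","H0","H1","H2","H3"]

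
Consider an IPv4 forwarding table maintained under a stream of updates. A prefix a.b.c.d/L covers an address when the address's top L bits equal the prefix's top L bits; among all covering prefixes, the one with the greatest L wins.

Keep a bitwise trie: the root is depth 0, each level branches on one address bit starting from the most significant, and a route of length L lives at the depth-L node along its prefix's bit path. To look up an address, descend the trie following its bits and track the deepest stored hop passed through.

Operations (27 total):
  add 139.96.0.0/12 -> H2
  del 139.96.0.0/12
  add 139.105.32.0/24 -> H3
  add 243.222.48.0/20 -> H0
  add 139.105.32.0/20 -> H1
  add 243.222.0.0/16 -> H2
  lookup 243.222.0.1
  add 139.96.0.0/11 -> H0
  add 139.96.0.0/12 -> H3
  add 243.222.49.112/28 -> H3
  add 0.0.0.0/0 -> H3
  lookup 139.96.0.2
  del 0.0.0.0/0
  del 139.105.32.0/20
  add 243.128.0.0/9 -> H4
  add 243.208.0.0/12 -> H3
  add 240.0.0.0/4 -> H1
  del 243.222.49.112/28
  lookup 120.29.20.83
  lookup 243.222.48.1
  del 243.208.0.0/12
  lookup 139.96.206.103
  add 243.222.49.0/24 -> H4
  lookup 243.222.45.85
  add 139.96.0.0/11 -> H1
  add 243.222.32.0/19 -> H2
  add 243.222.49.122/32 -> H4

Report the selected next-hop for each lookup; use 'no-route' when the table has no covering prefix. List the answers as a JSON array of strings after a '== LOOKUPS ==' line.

Trace:
  + 139.96.0.0/12 (H2) depth=12
  - 139.96.0.0/12 clear@12
  + 139.105.32.0/24 (H3) depth=24
  + 243.222.48.0/20 (H0) depth=20
  + 139.105.32.0/20 (H1) depth=20
  + 243.222.0.0/16 (H2) depth=16
  ? 243.222.0.1  path d0:-→d1:-→d2:-→d3:-→d4:-→d5:-→d6:-→d7:-→d8:-→d9:-→d10:-→d11:-→d12:-→d13:-→d14:-→d15:-→d16:H2→d17:-→d18:-  best=H2
  + 139.96.0.0/11 (H0) depth=11
  + 139.96.0.0/12 (H3) depth=12
  + 243.222.49.112/28 (H3) depth=28
  + 0.0.0.0/0 (H3) depth=0
  ? 139.96.0.2  path d0:H3→d1:-→d2:-→d3:-→d4:-→d5:-→d6:-→d7:-→d8:-→d9:-→d10:-→d11:H0→d12:H3  best=H3
  - 0.0.0.0/0 clear@0
  - 139.105.32.0/20 clear@20
  + 243.128.0.0/9 (H4) depth=9
  + 243.208.0.0/12 (H3) depth=12
  + 240.0.0.0/4 (H1) depth=4
  - 243.222.49.112/28 clear@28
  ? 120.29.20.83  path d0:-  best=no-route
  ? 243.222.48.1  path d0:-→d1:-→d2:-→d3:-→d4:H1→d5:-→d6:-→d7:-→d8:-→d9:H4→d10:-→d11:-→d12:H3→d13:-→d14:-→d15:-→d16:H2→d17:-→d18:-→d19:-→d20:H0→d21:-→d22:-→d23:-  best=H0
  - 243.208.0.0/12 clear@12
  ? 139.96.206.103  path d0:-→d1:-→d2:-→d3:-→d4:-→d5:-→d6:-→d7:-→d8:-→d9:-→d10:-→d11:H0→d12:H3  best=H3
  + 243.222.49.0/24 (H4) depth=24
  ? 243.222.45.85  path d0:-→d1:-→d2:-→d3:-→d4:H1→d5:-→d6:-→d7:-→d8:-→d9:H4→d10:-→d11:-→d12:-→d13:-→d14:-→d15:-→d16:H2→d17:-→d18:-→d19:-  best=H2
  + 139.96.0.0/11 (H1) depth=11
  + 243.222.32.0/19 (H2) depth=19
  + 243.222.49.122/32 (H4) depth=32

== LOOKUPS ==
["H2","H3","no-route","H0","H3","H2"]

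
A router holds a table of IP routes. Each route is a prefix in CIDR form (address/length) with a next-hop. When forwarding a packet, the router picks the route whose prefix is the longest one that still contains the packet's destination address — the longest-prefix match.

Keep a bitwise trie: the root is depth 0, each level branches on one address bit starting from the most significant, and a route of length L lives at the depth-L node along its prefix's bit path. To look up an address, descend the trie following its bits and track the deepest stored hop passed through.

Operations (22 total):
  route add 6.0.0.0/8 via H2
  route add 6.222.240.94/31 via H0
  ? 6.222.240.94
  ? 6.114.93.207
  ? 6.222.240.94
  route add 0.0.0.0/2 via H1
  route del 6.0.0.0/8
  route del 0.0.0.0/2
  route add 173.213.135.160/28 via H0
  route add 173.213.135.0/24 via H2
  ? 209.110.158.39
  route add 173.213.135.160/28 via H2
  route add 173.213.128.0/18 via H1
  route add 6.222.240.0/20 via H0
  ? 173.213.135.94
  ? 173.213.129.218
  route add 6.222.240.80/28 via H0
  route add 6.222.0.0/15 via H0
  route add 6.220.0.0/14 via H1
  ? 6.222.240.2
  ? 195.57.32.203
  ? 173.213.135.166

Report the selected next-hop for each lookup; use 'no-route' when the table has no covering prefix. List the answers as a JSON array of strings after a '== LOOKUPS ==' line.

Apply in order:
  add 6.0.0.0/8 -> H2 at depth 8
  add 6.222.240.94/31 -> H0 at depth 31
  Q 6.222.240.94: descend 0000011011011110111100000101111 ; hops seen [H2,H0] ; pick H0
  Q 6.114.93.207: descend 00000110 ; hops seen [H2] ; pick H2
  Q 6.222.240.94: descend 0000011011011110111100000101111 ; hops seen [H2,H0] ; pick H0
  add 0.0.0.0/2 -> H1 at depth 2
  del 6.0.0.0/8 (clear depth 8)
  del 0.0.0.0/2 (clear depth 2)
  add 173.213.135.160/28 -> H0 at depth 28
  add 173.213.135.0/24 -> H2 at depth 24
  Q 209.110.158.39: descend 1 ; hops seen [∅] ; pick no-route
  add 173.213.135.160/28 -> H2 at depth 28
  add 173.213.128.0/18 -> H1 at depth 18
  add 6.222.240.0/20 -> H0 at depth 20
  Q 173.213.135.94: descend 101011011101010110000111 ; hops seen [H1,H2] ; pick H2
  Q 173.213.129.218: descend 101011011101010110000 ; hops seen [H1] ; pick H1
  add 6.222.240.80/28 -> H0 at depth 28
  add 6.222.0.0/15 -> H0 at depth 15
  add 6.220.0.0/14 -> H1 at depth 14
  Q 6.222.240.2: descend 0000011011011110111100000 ; hops seen [H1,H0,H0] ; pick H0
  Q 195.57.32.203: descend 1 ; hops seen [∅] ; pick no-route
  Q 173.213.135.166: descend 1010110111010101100001111010 ; hops seen [H1,H2,H2] ; pick H2

== LOOKUPS ==
["H0","H2","H0","no-route","H2","H1","H0","no-route","H2"]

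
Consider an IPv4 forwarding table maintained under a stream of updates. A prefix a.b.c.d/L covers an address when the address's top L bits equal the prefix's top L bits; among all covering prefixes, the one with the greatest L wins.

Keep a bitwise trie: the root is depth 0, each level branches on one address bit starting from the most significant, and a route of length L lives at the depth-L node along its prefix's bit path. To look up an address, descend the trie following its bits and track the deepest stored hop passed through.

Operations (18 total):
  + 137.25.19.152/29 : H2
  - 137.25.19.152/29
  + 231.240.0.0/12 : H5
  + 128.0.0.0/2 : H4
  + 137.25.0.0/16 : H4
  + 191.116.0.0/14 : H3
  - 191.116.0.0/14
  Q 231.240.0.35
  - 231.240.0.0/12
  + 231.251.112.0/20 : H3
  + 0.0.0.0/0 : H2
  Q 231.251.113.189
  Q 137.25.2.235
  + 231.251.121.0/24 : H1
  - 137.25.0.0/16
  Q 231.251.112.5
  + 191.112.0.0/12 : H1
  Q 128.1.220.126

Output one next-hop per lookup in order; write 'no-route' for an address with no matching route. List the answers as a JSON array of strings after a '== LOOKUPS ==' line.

Process each operation:
  + 137.25.19.152/29 (H2) depth=29
  - 137.25.19.152/29 clear@29
  + 231.240.0.0/12 (H5) depth=12
  + 128.0.0.0/2 (H4) depth=2
  + 137.25.0.0/16 (H4) depth=16
  + 191.116.0.0/14 (H3) depth=14
  - 191.116.0.0/14 clear@14
  ? 231.240.0.35  path d0:-→d1:-→d2:-→d3:-→d4:-→d5:-→d6:-→d7:-→d8:-→d9:-→d10:-→d11:-→d12:H5  best=H5
  - 231.240.0.0/12 clear@12
  + 231.251.112.0/20 (H3) depth=20
  + 0.0.0.0/0 (H2) depth=0
  ? 231.251.113.189  path d0:H2→d1:-→d2:-→d3:-→d4:-→d5:-→d6:-→d7:-→d8:-→d9:-→d10:-→d11:-→d12:-→d13:-→d14:-→d15:-→d16:-→d17:-→d18:-→d19:-→d20:H3  best=H3
  ? 137.25.2.235  path d0:H2→d1:-→d2:H4→d3:-→d4:-→d5:-→d6:-→d7:-→d8:-→d9:-→d10:-→d11:-→d12:-→d13:-→d14:-→d15:-→d16:H4→d17:-→d18:-→d19:-  best=H4
  + 231.251.121.0/24 (H1) depth=24
  - 137.25.0.0/16 clear@16
  ? 231.251.112.5  path d0:H2→d1:-→d2:-→d3:-→d4:-→d5:-→d6:-→d7:-→d8:-→d9:-→d10:-→d11:-→d12:-→d13:-→d14:-→d15:-→d16:-→d17:-→d18:-→d19:-→d20:H3  best=H3
  + 191.112.0.0/12 (H1) depth=12
  ? 128.1.220.126  path d0:H2→d1:-→d2:H4→d3:-→d4:-  best=H4

== LOOKUPS ==
["H5","H3","H4","H3","H4"]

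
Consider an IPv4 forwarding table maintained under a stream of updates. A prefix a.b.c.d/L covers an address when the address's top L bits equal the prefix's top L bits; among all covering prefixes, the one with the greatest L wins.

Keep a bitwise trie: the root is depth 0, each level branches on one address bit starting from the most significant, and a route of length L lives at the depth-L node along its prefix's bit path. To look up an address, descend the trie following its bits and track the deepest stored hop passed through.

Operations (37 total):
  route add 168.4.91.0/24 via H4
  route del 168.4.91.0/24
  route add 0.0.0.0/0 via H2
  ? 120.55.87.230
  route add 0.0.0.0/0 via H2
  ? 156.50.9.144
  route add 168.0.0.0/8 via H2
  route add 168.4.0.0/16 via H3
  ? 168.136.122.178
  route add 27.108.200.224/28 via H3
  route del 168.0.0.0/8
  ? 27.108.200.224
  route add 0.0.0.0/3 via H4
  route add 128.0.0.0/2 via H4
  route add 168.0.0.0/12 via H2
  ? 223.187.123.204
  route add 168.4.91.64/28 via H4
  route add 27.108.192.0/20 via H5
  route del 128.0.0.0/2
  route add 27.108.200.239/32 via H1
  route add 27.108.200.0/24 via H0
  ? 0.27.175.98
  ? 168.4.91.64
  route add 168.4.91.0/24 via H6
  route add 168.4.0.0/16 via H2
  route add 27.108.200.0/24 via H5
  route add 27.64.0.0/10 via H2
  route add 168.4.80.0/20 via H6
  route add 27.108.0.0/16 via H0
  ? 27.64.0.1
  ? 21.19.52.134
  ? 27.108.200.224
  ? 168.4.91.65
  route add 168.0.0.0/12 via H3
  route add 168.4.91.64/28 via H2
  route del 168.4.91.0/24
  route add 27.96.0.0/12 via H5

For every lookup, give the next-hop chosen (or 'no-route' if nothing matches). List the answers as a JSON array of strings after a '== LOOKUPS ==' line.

Apply in order:
  add 168.4.91.0/24 -> H4 at depth 24
  del 168.4.91.0/24 (clear depth 24)
  add 0.0.0.0/0 -> H2 at depth 0
  Q 120.55.87.230: descend ε ; hops seen [H2] ; pick H2
  add 0.0.0.0/0 -> H2 at depth 0
  Q 156.50.9.144: descend 10 ; hops seen [H2] ; pick H2
  add 168.0.0.0/8 -> H2 at depth 8
  add 168.4.0.0/16 -> H3 at depth 16
  Q 168.136.122.178: descend 10101000 ; hops seen [H2,H2] ; pick H2
  add 27.108.200.224/28 -> H3 at depth 28
  del 168.0.0.0/8 (clear depth 8)
  Q 27.108.200.224: descend 0001101101101100110010001110 ; hops seen [H2,H3] ; pick H3
  add 0.0.0.0/3 -> H4 at depth 3
  add 128.0.0.0/2 -> H4 at depth 2
  add 168.0.0.0/12 -> H2 at depth 12
  Q 223.187.123.204: descend 1 ; hops seen [H2] ; pick H2
  add 168.4.91.64/28 -> H4 at depth 28
  add 27.108.192.0/20 -> H5 at depth 20
  del 128.0.0.0/2 (clear depth 2)
  add 27.108.200.239/32 -> H1 at depth 32
  add 27.108.200.0/24 -> H0 at depth 24
  Q 0.27.175.98: descend 000 ; hops seen [H2,H4] ; pick H4
  Q 168.4.91.64: descend 1010100000000100010110110100 ; hops seen [H2,H2,H3,H4] ; pick H4
  add 168.4.91.0/24 -> H6 at depth 24
  add 168.4.0.0/16 -> H2 at depth 16
  add 27.108.200.0/24 -> H5 at depth 24
  add 27.64.0.0/10 -> H2 at depth 10
  add 168.4.80.0/20 -> H6 at depth 20
  add 27.108.0.0/16 -> H0 at depth 16
  Q 27.64.0.1: descend 0001101101 ; hops seen [H2,H4,H2] ; pick H2
  Q 21.19.52.134: descend 0001 ; hops seen [H2,H4] ; pick H4
  Q 27.108.200.224: descend 0001101101101100110010001110 ; hops seen [H2,H4,H2,H0,H5,H5,H3] ; pick H3
  Q 168.4.91.65: descend 1010100000000100010110110100 ; hops seen [H2,H2,H2,H6,H6,H4] ; pick H4
  add 168.0.0.0/12 -> H3 at depth 12
  add 168.4.91.64/28 -> H2 at depth 28
  del 168.4.91.0/24 (clear depth 24)
  add 27.96.0.0/12 -> H5 at depth 12

== LOOKUPS ==
["H2","H2","H2","H3","H2","H4","H4","H2","H4","H3","H4"]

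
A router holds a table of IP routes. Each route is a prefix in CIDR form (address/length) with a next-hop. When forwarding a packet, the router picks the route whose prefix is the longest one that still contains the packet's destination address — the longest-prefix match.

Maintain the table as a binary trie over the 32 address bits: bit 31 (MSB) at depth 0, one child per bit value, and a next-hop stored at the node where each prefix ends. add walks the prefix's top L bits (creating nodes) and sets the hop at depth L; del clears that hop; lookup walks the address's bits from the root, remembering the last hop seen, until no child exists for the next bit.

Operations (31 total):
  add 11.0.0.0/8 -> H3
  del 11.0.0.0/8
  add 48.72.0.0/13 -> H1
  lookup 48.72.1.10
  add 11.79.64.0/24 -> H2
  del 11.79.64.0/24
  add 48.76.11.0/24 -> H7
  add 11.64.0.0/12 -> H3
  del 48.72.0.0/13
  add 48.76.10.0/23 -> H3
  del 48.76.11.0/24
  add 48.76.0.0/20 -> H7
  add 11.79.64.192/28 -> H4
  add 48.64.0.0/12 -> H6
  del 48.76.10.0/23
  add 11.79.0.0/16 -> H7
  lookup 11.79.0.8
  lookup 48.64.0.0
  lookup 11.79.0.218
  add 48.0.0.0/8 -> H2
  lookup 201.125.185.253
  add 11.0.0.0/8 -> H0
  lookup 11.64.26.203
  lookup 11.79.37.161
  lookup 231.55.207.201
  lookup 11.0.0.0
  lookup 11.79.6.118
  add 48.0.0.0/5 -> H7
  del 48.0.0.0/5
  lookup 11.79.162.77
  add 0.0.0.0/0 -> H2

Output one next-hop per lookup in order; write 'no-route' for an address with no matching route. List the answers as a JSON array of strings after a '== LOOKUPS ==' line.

Process each operation:
  + 11.0.0.0/8 (H3) depth=8
  del 11.0.0.0/8 (clear depth 8)
  + 48.72.0.0/13 (H1) depth=13
  Q 48.72.1.10: descend 0011000001001 ; hops seen [H1] ; pick H1
  + 11.79.64.0/24 (H2) depth=24
  del 11.79.64.0/24 (clear depth 24)
  + 48.76.11.0/24 (H7) depth=24
  + 11.64.0.0/12 (H3) depth=12
  del 48.72.0.0/13 (clear depth 13)
  + 48.76.10.0/23 (H3) depth=23
  del 48.76.11.0/24 (clear depth 24)
  + 48.76.0.0/20 (H7) depth=20
  + 11.79.64.192/28 (H4) depth=28
  + 48.64.0.0/12 (H6) depth=12
  del 48.76.10.0/23 (clear depth 23)
  + 11.79.0.0/16 (H7) depth=16
  Q 11.79.0.8: descend 00001011010011110 ; hops seen [H3,H7] ; pick H7
  Q 48.64.0.0: descend 001100000100 ; hops seen [H6] ; pick H6
  Q 11.79.0.218: descend 00001011010011110 ; hops seen [H3,H7] ; pick H7
  + 48.0.0.0/8 (H2) depth=8
  Q 201.125.185.253: descend ε ; hops seen [∅] ; pick no-route
  + 11.0.0.0/8 (H0) depth=8
  Q 11.64.26.203: descend 000010110100 ; hops seen [H0,H3] ; pick H3
  Q 11.79.37.161: descend 00001011010011110 ; hops seen [H0,H3,H7] ; pick H7
  Q 231.55.207.201: descend ε ; hops seen [∅] ; pick no-route
  Q 11.0.0.0: descend 000010110 ; hops seen [H0] ; pick H0
  Q 11.79.6.118: descend 00001011010011110 ; hops seen [H0,H3,H7] ; pick H7
  + 48.0.0.0/5 (H7) depth=5
  del 48.0.0.0/5 (clear depth 5)
  Q 11.79.162.77: descend 0000101101001111 ; hops seen [H0,H3,H7] ; pick H7
  + 0.0.0.0/0 (H2) depth=0

== LOOKUPS ==
["H1","H7","H6","H7","no-route","H3","H7","no-route","H0","H7","H7"]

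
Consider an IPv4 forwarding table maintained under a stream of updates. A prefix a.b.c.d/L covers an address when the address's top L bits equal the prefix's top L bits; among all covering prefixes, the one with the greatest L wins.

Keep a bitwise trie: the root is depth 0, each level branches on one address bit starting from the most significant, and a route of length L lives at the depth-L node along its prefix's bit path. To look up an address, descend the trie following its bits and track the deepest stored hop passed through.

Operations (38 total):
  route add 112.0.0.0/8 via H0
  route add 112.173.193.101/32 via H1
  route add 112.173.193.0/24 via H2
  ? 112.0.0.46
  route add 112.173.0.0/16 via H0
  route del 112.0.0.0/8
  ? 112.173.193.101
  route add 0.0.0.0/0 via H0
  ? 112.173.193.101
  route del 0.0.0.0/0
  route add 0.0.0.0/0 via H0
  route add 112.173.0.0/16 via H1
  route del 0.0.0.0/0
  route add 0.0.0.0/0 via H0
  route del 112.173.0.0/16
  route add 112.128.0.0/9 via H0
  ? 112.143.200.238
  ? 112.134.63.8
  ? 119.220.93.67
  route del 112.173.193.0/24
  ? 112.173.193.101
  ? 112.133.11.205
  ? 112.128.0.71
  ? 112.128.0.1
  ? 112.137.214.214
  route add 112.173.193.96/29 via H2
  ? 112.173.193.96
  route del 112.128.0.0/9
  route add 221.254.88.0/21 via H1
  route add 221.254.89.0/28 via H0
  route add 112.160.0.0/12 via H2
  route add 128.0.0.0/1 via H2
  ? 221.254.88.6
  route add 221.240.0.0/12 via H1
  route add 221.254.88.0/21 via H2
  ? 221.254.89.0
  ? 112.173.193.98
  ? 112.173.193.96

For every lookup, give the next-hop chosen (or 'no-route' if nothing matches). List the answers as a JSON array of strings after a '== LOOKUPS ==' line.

Process each operation:
  + 112.0.0.0/8 (H0) depth=8
  + 112.173.193.101/32 (H1) depth=32
  + 112.173.193.0/24 (H2) depth=24
  lookup 112.0.0.46: bits 01110000 walk d0:-→d1:-→d2:-→d3:-→d4:-→d5:-→d6:-→d7:-→d8:H0 -> H0
  + 112.173.0.0/16 (H0) depth=16
  del 112.0.0.0/8 (clear depth 8)
  lookup 112.173.193.101: bits 01110000101011011100000101100101 walk d0:-→d1:-→d2:-→d3:-→d4:-→d5:-→d6:-→d7:-→d8:-→d9:-→d10:-→d11:-→d12:-→d13:-→d14:-→d15:-→d16:H0→d17:-→d18:-→d19:-→d20:-→d21:-→d22:-→d23:-→d24:H2→d25:-→d26:-→d27:-→d28:-→d29:-→d30:-→d31:-→d32:H1 -> H1
  + 0.0.0.0/0 (H0) depth=0
  lookup 112.173.193.101: bits 01110000101011011100000101100101 walk d0:H0→d1:-→d2:-→d3:-→d4:-→d5:-→d6:-→d7:-→d8:-→d9:-→d10:-→d11:-→d12:-→d13:-→d14:-→d15:-→d16:H0→d17:-→d18:-→d19:-→d20:-→d21:-→d22:-→d23:-→d24:H2→d25:-→d26:-→d27:-→d28:-→d29:-→d30:-→d31:-→d32:H1 -> H1
  del 0.0.0.0/0 (clear depth 0)
  + 0.0.0.0/0 (H0) depth=0
  + 112.173.0.0/16 (H1) depth=16
  del 0.0.0.0/0 (clear depth 0)
  + 0.0.0.0/0 (H0) depth=0
  del 112.173.0.0/16 (clear depth 16)
  + 112.128.0.0/9 (H0) depth=9
  lookup 112.143.200.238: bits 0111000010 walk d0:H0→d1:-→d2:-→d3:-→d4:-→d5:-→d6:-→d7:-→d8:-→d9:H0→d10:- -> H0
  lookup 112.134.63.8: bits 0111000010 walk d0:H0→d1:-→d2:-→d3:-→d4:-→d5:-→d6:-→d7:-→d8:-→d9:H0→d10:- -> H0
  lookup 119.220.93.67: bits 01110 walk d0:H0→d1:-→d2:-→d3:-→d4:-→d5:- -> H0
  del 112.173.193.0/24 (clear depth 24)
  lookup 112.173.193.101: bits 01110000101011011100000101100101 walk d0:H0→d1:-→d2:-→d3:-→d4:-→d5:-→d6:-→d7:-→d8:-→d9:H0→d10:-→d11:-→d12:-→d13:-→d14:-→d15:-→d16:-→d17:-→d18:-→d19:-→d20:-→d21:-→d22:-→d23:-→d24:-→d25:-→d26:-→d27:-→d28:-→d29:-→d30:-→d31:-→d32:H1 -> H1
  lookup 112.133.11.205: bits 0111000010 walk d0:H0→d1:-→d2:-→d3:-→d4:-→d5:-→d6:-→d7:-→d8:-→d9:H0→d10:- -> H0
  lookup 112.128.0.71: bits 0111000010 walk d0:H0→d1:-→d2:-→d3:-→d4:-→d5:-→d6:-→d7:-→d8:-→d9:H0→d10:- -> H0
  lookup 112.128.0.1: bits 0111000010 walk d0:H0→d1:-→d2:-→d3:-→d4:-→d5:-→d6:-→d7:-→d8:-→d9:H0→d10:- -> H0
  lookup 112.137.214.214: bits 0111000010 walk d0:H0→d1:-→d2:-→d3:-→d4:-→d5:-→d6:-→d7:-→d8:-→d9:H0→d10:- -> H0
  + 112.173.193.96/29 (H2) depth=29
  lookup 112.173.193.96: bits 01110000101011011100000101100 walk d0:H0→d1:-→d2:-→d3:-→d4:-→d5:-→d6:-→d7:-→d8:-→d9:H0→d10:-→d11:-→d12:-→d13:-→d14:-→d15:-→d16:-→d17:-→d18:-→d19:-→d20:-→d21:-→d22:-→d23:-→d24:-→d25:-→d26:-→d27:-→d28:-→d29:H2 -> H2
  del 112.128.0.0/9 (clear depth 9)
  + 221.254.88.0/21 (H1) depth=21
  + 221.254.89.0/28 (H0) depth=28
  + 112.160.0.0/12 (H2) depth=12
  + 128.0.0.0/1 (H2) depth=1
  lookup 221.254.88.6: bits 11011101111111100101100 walk d0:H0→d1:H2→d2:-→d3:-→d4:-→d5:-→d6:-→d7:-→d8:-→d9:-→d10:-→d11:-→d12:-→d13:-→d14:-→d15:-→d16:-→d17:-→d18:-→d19:-→d20:-→d21:H1→d22:-→d23:- -> H1
  + 221.240.0.0/12 (H1) depth=12
  + 221.254.88.0/21 (H2) depth=21
  lookup 221.254.89.0: bits 1101110111111110010110010000 walk d0:H0→d1:H2→d2:-→d3:-→d4:-→d5:-→d6:-→d7:-→d8:-→d9:-→d10:-→d11:-→d12:H1→d13:-→d14:-→d15:-→d16:-→d17:-→d18:-→d19:-→d20:-→d21:H2→d22:-→d23:-→d24:-→d25:-→d26:-→d27:-→d28:H0 -> H0
  lookup 112.173.193.98: bits 01110000101011011100000101100 walk d0:H0→d1:-→d2:-→d3:-→d4:-→d5:-→d6:-→d7:-→d8:-→d9:-→d10:-→d11:-→d12:H2→d13:-→d14:-→d15:-→d16:-→d17:-→d18:-→d19:-→d20:-→d21:-→d22:-→d23:-→d24:-→d25:-→d26:-→d27:-→d28:-→d29:H2 -> H2
  lookup 112.173.193.96: bits 01110000101011011100000101100 walk d0:H0→d1:-→d2:-→d3:-→d4:-→d5:-→d6:-→d7:-→d8:-→d9:-→d10:-→d11:-→d12:H2→d13:-→d14:-→d15:-→d16:-→d17:-→d18:-→d19:-→d20:-→d21:-→d22:-→d23:-→d24:-→d25:-→d26:-→d27:-→d28:-→d29:H2 -> H2

== LOOKUPS ==
["H0","H1","H1","H0","H0","H0","H1","H0","H0","H0","H0","H2","H1","H0","H2","H2"]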